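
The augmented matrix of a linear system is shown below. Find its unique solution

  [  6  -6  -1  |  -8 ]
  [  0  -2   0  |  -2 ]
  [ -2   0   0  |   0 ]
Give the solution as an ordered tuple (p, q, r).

(0, 1, 2)

ρ1 → 1/6·ρ1
ρ3 → ρ3 + 2·ρ1
ρ2 → -1/2·ρ2
ρ3 → ρ3 + 2·ρ2
ρ3 → -3·ρ3
ρ1 → ρ1 + 1/6·ρ3
ρ1 → ρ1 + ρ2
Reading off the last column: p = 0, q = 1, r = 2.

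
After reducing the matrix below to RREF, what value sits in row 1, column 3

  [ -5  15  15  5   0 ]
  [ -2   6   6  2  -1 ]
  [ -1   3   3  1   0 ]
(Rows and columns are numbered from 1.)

-3

R1 ← -1/5·R1
  [  1  -3  -3  -1   0 ]
  [ -2   6   6   2  -1 ]
  [ -1   3   3   1   0 ]
R2 ← R2 + 2·R1
  [  1  -3  -3  -1   0 ]
  [  0   0   0   0  -1 ]
  [ -1   3   3   1   0 ]
R3 ← R3 + R1
  [ 1  -3  -3  -1   0 ]
  [ 0   0   0   0  -1 ]
  [ 0   0   0   0   0 ]
R2 ← -1·R2
  [ 1  -3  -3  -1  0 ]
  [ 0   0   0   0  1 ]
  [ 0   0   0   0  0 ]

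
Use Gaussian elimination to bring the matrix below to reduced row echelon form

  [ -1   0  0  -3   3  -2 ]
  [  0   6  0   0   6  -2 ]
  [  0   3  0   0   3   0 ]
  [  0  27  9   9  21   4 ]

[[1, 0, 0, 3, -3, 0], [0, 1, 0, 0, 1, 0], [0, 0, 1, 1, -2/3, 0], [0, 0, 0, 0, 0, 1]]

R1 := -1·R1
  [ 1   0  0  3  -3   2 ]
  [ 0   6  0  0   6  -2 ]
  [ 0   3  0  0   3   0 ]
  [ 0  27  9  9  21   4 ]
R2 := 1/6·R2
  [ 1   0  0  3  -3     2 ]
  [ 0   1  0  0   1  -1/3 ]
  [ 0   3  0  0   3     0 ]
  [ 0  27  9  9  21     4 ]
R3 := R3 − 3·R2
  [ 1   0  0  3  -3     2 ]
  [ 0   1  0  0   1  -1/3 ]
  [ 0   0  0  0   0     1 ]
  [ 0  27  9  9  21     4 ]
R4 := R4 − 27·R2
  [ 1  0  0  3  -3     2 ]
  [ 0  1  0  0   1  -1/3 ]
  [ 0  0  0  0   0     1 ]
  [ 0  0  9  9  -6    13 ]
R3 <=> R4
  [ 1  0  0  3  -3     2 ]
  [ 0  1  0  0   1  -1/3 ]
  [ 0  0  9  9  -6    13 ]
  [ 0  0  0  0   0     1 ]
R3 := 1/9·R3
  [ 1  0  0  3    -3     2 ]
  [ 0  1  0  0     1  -1/3 ]
  [ 0  0  1  1  -2/3  13/9 ]
  [ 0  0  0  0     0     1 ]
R3 := R3 − 13/9·R4
  [ 1  0  0  3    -3     2 ]
  [ 0  1  0  0     1  -1/3 ]
  [ 0  0  1  1  -2/3     0 ]
  [ 0  0  0  0     0     1 ]
R2 := R2 + 1/3·R4
  [ 1  0  0  3    -3  2 ]
  [ 0  1  0  0     1  0 ]
  [ 0  0  1  1  -2/3  0 ]
  [ 0  0  0  0     0  1 ]
R1 := R1 − 2·R4
  [ 1  0  0  3    -3  0 ]
  [ 0  1  0  0     1  0 ]
  [ 0  0  1  1  -2/3  0 ]
  [ 0  0  0  0     0  1 ]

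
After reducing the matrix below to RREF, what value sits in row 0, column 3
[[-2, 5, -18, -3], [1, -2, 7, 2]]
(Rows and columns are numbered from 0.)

ρ1 → -1/2·ρ1
  [ 1  -5/2  9  3/2 ]
  [ 1    -2  7    2 ]
ρ2 → ρ2 − ρ1
  [ 1  -5/2   9  3/2 ]
  [ 0   1/2  -2  1/2 ]
ρ2 → 2·ρ2
  [ 1  -5/2   9  3/2 ]
  [ 0     1  -4    1 ]
ρ1 → ρ1 + 5/2·ρ2
  [ 1  0  -1  4 ]
  [ 0  1  -4  1 ]

4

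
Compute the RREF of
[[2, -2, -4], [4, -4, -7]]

[[1, -1, 0], [0, 0, 1]]

Multiply R1 by 1/2.
  [ 1  -1  -2 ]
  [ 4  -4  -7 ]
Subtract 4 times R1 from R2.
  [ 1  -1  -2 ]
  [ 0   0   1 ]
Add 2 times R2 to R1.
  [ 1  -1  0 ]
  [ 0   0  1 ]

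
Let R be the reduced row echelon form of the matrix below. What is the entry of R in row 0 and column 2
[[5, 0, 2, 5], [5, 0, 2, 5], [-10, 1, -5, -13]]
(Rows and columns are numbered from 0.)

2/5

Multiply r1 by 1/5.
Subtract 5 times r1 from r2.
Add 10 times r1 to r3.
Swap r2 and r3.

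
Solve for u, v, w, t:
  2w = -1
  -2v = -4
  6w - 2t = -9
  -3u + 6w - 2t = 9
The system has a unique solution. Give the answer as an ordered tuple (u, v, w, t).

(-6, 2, -1/2, 3)

Form the augmented matrix and row-reduce:
  [  0   0  2   0  |  -1 ]
  [  0  -2  0   0  |  -4 ]
  [  0   0  6  -2  |  -9 ]
  [ -3   0  6  -2  |   9 ]
R1 <-> R4
  [ -3   0  6  -2  |   9 ]
  [  0  -2  0   0  |  -4 ]
  [  0   0  6  -2  |  -9 ]
  [  0   0  2   0  |  -1 ]
R1 → -1/3·R1
  [ 1   0  -2  2/3  |  -3 ]
  [ 0  -2   0    0  |  -4 ]
  [ 0   0   6   -2  |  -9 ]
  [ 0   0   2    0  |  -1 ]
R2 → -1/2·R2
  [ 1  0  -2  2/3  |  -3 ]
  [ 0  1   0    0  |   2 ]
  [ 0  0   6   -2  |  -9 ]
  [ 0  0   2    0  |  -1 ]
R3 → 1/6·R3
  [ 1  0  -2   2/3  |    -3 ]
  [ 0  1   0     0  |     2 ]
  [ 0  0   1  -1/3  |  -3/2 ]
  [ 0  0   2     0  |    -1 ]
R4 → R4 − 2·R3
  [ 1  0  -2   2/3  |    -3 ]
  [ 0  1   0     0  |     2 ]
  [ 0  0   1  -1/3  |  -3/2 ]
  [ 0  0   0   2/3  |     2 ]
R4 → 3/2·R4
  [ 1  0  -2   2/3  |    -3 ]
  [ 0  1   0     0  |     2 ]
  [ 0  0   1  -1/3  |  -3/2 ]
  [ 0  0   0     1  |     3 ]
R3 → R3 + 1/3·R4
  [ 1  0  -2  2/3  |    -3 ]
  [ 0  1   0    0  |     2 ]
  [ 0  0   1    0  |  -1/2 ]
  [ 0  0   0    1  |     3 ]
R1 → R1 − 2/3·R4
  [ 1  0  -2  0  |    -5 ]
  [ 0  1   0  0  |     2 ]
  [ 0  0   1  0  |  -1/2 ]
  [ 0  0   0  1  |     3 ]
R1 → R1 + 2·R3
  [ 1  0  0  0  |    -6 ]
  [ 0  1  0  0  |     2 ]
  [ 0  0  1  0  |  -1/2 ]
  [ 0  0  0  1  |     3 ]
Reading off the last column: u = -6, v = 2, w = -1/2, t = 3.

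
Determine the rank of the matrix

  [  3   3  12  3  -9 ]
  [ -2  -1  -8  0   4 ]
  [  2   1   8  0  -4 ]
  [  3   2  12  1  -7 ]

Multiply R1 by 1/3.
  [  1   1   4  1  -3 ]
  [ -2  -1  -8  0   4 ]
  [  2   1   8  0  -4 ]
  [  3   2  12  1  -7 ]
Add 2 times R1 to R2.
  [ 1  1   4  1  -3 ]
  [ 0  1   0  2  -2 ]
  [ 2  1   8  0  -4 ]
  [ 3  2  12  1  -7 ]
Subtract 2 times R1 from R3.
  [ 1   1   4   1  -3 ]
  [ 0   1   0   2  -2 ]
  [ 0  -1   0  -2   2 ]
  [ 3   2  12   1  -7 ]
Subtract 3 times R1 from R4.
  [ 1   1  4   1  -3 ]
  [ 0   1  0   2  -2 ]
  [ 0  -1  0  -2   2 ]
  [ 0  -1  0  -2   2 ]
Add R2 to R3.
  [ 1   1  4   1  -3 ]
  [ 0   1  0   2  -2 ]
  [ 0   0  0   0   0 ]
  [ 0  -1  0  -2   2 ]
Add R2 to R4.
  [ 1  1  4  1  -3 ]
  [ 0  1  0  2  -2 ]
  [ 0  0  0  0   0 ]
  [ 0  0  0  0   0 ]
Subtract R2 from R1.
  [ 1  0  4  -1  -1 ]
  [ 0  1  0   2  -2 ]
  [ 0  0  0   0   0 ]
  [ 0  0  0   0   0 ]
The reduced form has 2 nonzero rows.

rank = 2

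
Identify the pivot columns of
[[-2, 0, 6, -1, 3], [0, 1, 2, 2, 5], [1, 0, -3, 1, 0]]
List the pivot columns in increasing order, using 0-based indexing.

ρ1 → -1/2·ρ1
ρ3 → ρ3 − ρ1
ρ3 → 2·ρ3
ρ2 → ρ2 − 2·ρ3
ρ1 → ρ1 − 1/2·ρ3
Pivot columns are the columns containing a leading 1.

0, 1, 3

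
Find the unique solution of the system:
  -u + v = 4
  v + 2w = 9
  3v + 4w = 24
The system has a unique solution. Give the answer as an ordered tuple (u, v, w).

Form the augmented matrix and row-reduce:
  [ -1  1  0  |   4 ]
  [  0  1  2  |   9 ]
  [  0  3  4  |  24 ]
Multiply R1 by -1.
  [ 1  -1  0  |  -4 ]
  [ 0   1  2  |   9 ]
  [ 0   3  4  |  24 ]
Subtract 3 times R2 from R3.
  [ 1  -1   0  |  -4 ]
  [ 0   1   2  |   9 ]
  [ 0   0  -2  |  -3 ]
Multiply R3 by -1/2.
  [ 1  -1  0  |   -4 ]
  [ 0   1  2  |    9 ]
  [ 0   0  1  |  3/2 ]
Subtract 2 times R3 from R2.
  [ 1  -1  0  |   -4 ]
  [ 0   1  0  |    6 ]
  [ 0   0  1  |  3/2 ]
Add R2 to R1.
  [ 1  0  0  |    2 ]
  [ 0  1  0  |    6 ]
  [ 0  0  1  |  3/2 ]
Reading off the last column: u = 2, v = 6, w = 3/2.

(2, 6, 3/2)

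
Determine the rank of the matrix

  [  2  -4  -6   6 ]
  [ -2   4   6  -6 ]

R1 ← 1/2·R1
  [  1  -2  -3   3 ]
  [ -2   4   6  -6 ]
R2 ← R2 + 2·R1
  [ 1  -2  -3  3 ]
  [ 0   0   0  0 ]
The reduced form has 1 nonzero row.

rank = 1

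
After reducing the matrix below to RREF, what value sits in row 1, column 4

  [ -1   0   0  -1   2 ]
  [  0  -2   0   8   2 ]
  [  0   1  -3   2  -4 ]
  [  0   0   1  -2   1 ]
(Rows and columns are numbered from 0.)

-1

R1 → -1·R1
  [ 1   0   0   1  -2 ]
  [ 0  -2   0   8   2 ]
  [ 0   1  -3   2  -4 ]
  [ 0   0   1  -2   1 ]
R2 → -1/2·R2
  [ 1  0   0   1  -2 ]
  [ 0  1   0  -4  -1 ]
  [ 0  1  -3   2  -4 ]
  [ 0  0   1  -2   1 ]
R3 → R3 − R2
  [ 1  0   0   1  -2 ]
  [ 0  1   0  -4  -1 ]
  [ 0  0  -3   6  -3 ]
  [ 0  0   1  -2   1 ]
R3 → -1/3·R3
  [ 1  0  0   1  -2 ]
  [ 0  1  0  -4  -1 ]
  [ 0  0  1  -2   1 ]
  [ 0  0  1  -2   1 ]
R4 → R4 − R3
  [ 1  0  0   1  -2 ]
  [ 0  1  0  -4  -1 ]
  [ 0  0  1  -2   1 ]
  [ 0  0  0   0   0 ]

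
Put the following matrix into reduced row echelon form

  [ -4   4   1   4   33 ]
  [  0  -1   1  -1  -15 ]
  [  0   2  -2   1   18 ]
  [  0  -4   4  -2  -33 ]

[[1, 0, -5/4, 0, 0], [0, 1, -1, 0, 0], [0, 0, 0, 1, 0], [0, 0, 0, 0, 1]]

r1 -> -1/4·r1
  [ 1  -1  -1/4  -1  -33/4 ]
  [ 0  -1     1  -1    -15 ]
  [ 0   2    -2   1     18 ]
  [ 0  -4     4  -2    -33 ]
r2 -> -1·r2
  [ 1  -1  -1/4  -1  -33/4 ]
  [ 0   1    -1   1     15 ]
  [ 0   2    -2   1     18 ]
  [ 0  -4     4  -2    -33 ]
r3 -> r3 − 2·r2
  [ 1  -1  -1/4  -1  -33/4 ]
  [ 0   1    -1   1     15 ]
  [ 0   0     0  -1    -12 ]
  [ 0  -4     4  -2    -33 ]
r4 -> r4 + 4·r2
  [ 1  -1  -1/4  -1  -33/4 ]
  [ 0   1    -1   1     15 ]
  [ 0   0     0  -1    -12 ]
  [ 0   0     0   2     27 ]
r3 -> -1·r3
  [ 1  -1  -1/4  -1  -33/4 ]
  [ 0   1    -1   1     15 ]
  [ 0   0     0   1     12 ]
  [ 0   0     0   2     27 ]
r4 -> r4 − 2·r3
  [ 1  -1  -1/4  -1  -33/4 ]
  [ 0   1    -1   1     15 ]
  [ 0   0     0   1     12 ]
  [ 0   0     0   0      3 ]
r4 -> 1/3·r4
  [ 1  -1  -1/4  -1  -33/4 ]
  [ 0   1    -1   1     15 ]
  [ 0   0     0   1     12 ]
  [ 0   0     0   0      1 ]
r3 -> r3 − 12·r4
  [ 1  -1  -1/4  -1  -33/4 ]
  [ 0   1    -1   1     15 ]
  [ 0   0     0   1      0 ]
  [ 0   0     0   0      1 ]
r2 -> r2 − 15·r4
  [ 1  -1  -1/4  -1  -33/4 ]
  [ 0   1    -1   1      0 ]
  [ 0   0     0   1      0 ]
  [ 0   0     0   0      1 ]
r1 -> r1 + 33/4·r4
  [ 1  -1  -1/4  -1  0 ]
  [ 0   1    -1   1  0 ]
  [ 0   0     0   1  0 ]
  [ 0   0     0   0  1 ]
r2 -> r2 − r3
  [ 1  -1  -1/4  -1  0 ]
  [ 0   1    -1   0  0 ]
  [ 0   0     0   1  0 ]
  [ 0   0     0   0  1 ]
r1 -> r1 + r3
  [ 1  -1  -1/4  0  0 ]
  [ 0   1    -1  0  0 ]
  [ 0   0     0  1  0 ]
  [ 0   0     0  0  1 ]
r1 -> r1 + r2
  [ 1  0  -5/4  0  0 ]
  [ 0  1    -1  0  0 ]
  [ 0  0     0  1  0 ]
  [ 0  0     0  0  1 ]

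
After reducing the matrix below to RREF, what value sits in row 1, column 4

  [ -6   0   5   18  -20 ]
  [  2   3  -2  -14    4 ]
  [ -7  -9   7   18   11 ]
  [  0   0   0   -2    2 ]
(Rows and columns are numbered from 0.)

R1 := -1/6·R1
  [  1   0  -5/6   -3  10/3 ]
  [  2   3    -2  -14     4 ]
  [ -7  -9     7   18    11 ]
  [  0   0     0   -2     2 ]
R2 := R2 − 2·R1
  [  1   0  -5/6  -3  10/3 ]
  [  0   3  -1/3  -8  -8/3 ]
  [ -7  -9     7  18    11 ]
  [  0   0     0  -2     2 ]
R3 := R3 + 7·R1
  [ 1   0  -5/6  -3   10/3 ]
  [ 0   3  -1/3  -8   -8/3 ]
  [ 0  -9   7/6  -3  103/3 ]
  [ 0   0     0  -2      2 ]
R2 := 1/3·R2
  [ 1   0  -5/6    -3   10/3 ]
  [ 0   1  -1/9  -8/3   -8/9 ]
  [ 0  -9   7/6    -3  103/3 ]
  [ 0   0     0    -2      2 ]
R3 := R3 + 9·R2
  [ 1  0  -5/6    -3  10/3 ]
  [ 0  1  -1/9  -8/3  -8/9 ]
  [ 0  0   1/6   -27  79/3 ]
  [ 0  0     0    -2     2 ]
R3 := 6·R3
  [ 1  0  -5/6    -3  10/3 ]
  [ 0  1  -1/9  -8/3  -8/9 ]
  [ 0  0     1  -162   158 ]
  [ 0  0     0    -2     2 ]
R4 := -1/2·R4
  [ 1  0  -5/6    -3  10/3 ]
  [ 0  1  -1/9  -8/3  -8/9 ]
  [ 0  0     1  -162   158 ]
  [ 0  0     0     1    -1 ]
R3 := R3 + 162·R4
  [ 1  0  -5/6    -3  10/3 ]
  [ 0  1  -1/9  -8/3  -8/9 ]
  [ 0  0     1     0    -4 ]
  [ 0  0     0     1    -1 ]
R2 := R2 + 8/3·R4
  [ 1  0  -5/6  -3   10/3 ]
  [ 0  1  -1/9   0  -32/9 ]
  [ 0  0     1   0     -4 ]
  [ 0  0     0   1     -1 ]
R1 := R1 + 3·R4
  [ 1  0  -5/6  0    1/3 ]
  [ 0  1  -1/9  0  -32/9 ]
  [ 0  0     1  0     -4 ]
  [ 0  0     0  1     -1 ]
R2 := R2 + 1/9·R3
  [ 1  0  -5/6  0  1/3 ]
  [ 0  1     0  0   -4 ]
  [ 0  0     1  0   -4 ]
  [ 0  0     0  1   -1 ]
R1 := R1 + 5/6·R3
  [ 1  0  0  0  -3 ]
  [ 0  1  0  0  -4 ]
  [ 0  0  1  0  -4 ]
  [ 0  0  0  1  -1 ]

-4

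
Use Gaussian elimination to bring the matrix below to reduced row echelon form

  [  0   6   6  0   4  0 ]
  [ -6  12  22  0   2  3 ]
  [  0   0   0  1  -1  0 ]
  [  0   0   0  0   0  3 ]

[[1, 0, -5/3, 0, 1, 0], [0, 1, 1, 0, 2/3, 0], [0, 0, 0, 1, -1, 0], [0, 0, 0, 0, 0, 1]]

R1 <-> R2
  [ -6  12  22  0   2  3 ]
  [  0   6   6  0   4  0 ]
  [  0   0   0  1  -1  0 ]
  [  0   0   0  0   0  3 ]
R1 → -1/6·R1
  [ 1  -2  -11/3  0  -1/3  -1/2 ]
  [ 0   6      6  0     4     0 ]
  [ 0   0      0  1    -1     0 ]
  [ 0   0      0  0     0     3 ]
R2 → 1/6·R2
  [ 1  -2  -11/3  0  -1/3  -1/2 ]
  [ 0   1      1  0   2/3     0 ]
  [ 0   0      0  1    -1     0 ]
  [ 0   0      0  0     0     3 ]
R4 → 1/3·R4
  [ 1  -2  -11/3  0  -1/3  -1/2 ]
  [ 0   1      1  0   2/3     0 ]
  [ 0   0      0  1    -1     0 ]
  [ 0   0      0  0     0     1 ]
R1 → R1 + 1/2·R4
  [ 1  -2  -11/3  0  -1/3  0 ]
  [ 0   1      1  0   2/3  0 ]
  [ 0   0      0  1    -1  0 ]
  [ 0   0      0  0     0  1 ]
R1 → R1 + 2·R2
  [ 1  0  -5/3  0    1  0 ]
  [ 0  1     1  0  2/3  0 ]
  [ 0  0     0  1   -1  0 ]
  [ 0  0     0  0    0  1 ]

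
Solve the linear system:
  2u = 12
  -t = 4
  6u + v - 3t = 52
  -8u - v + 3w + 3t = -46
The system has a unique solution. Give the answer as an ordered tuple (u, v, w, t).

Form the augmented matrix and row-reduce:
  [  2   0  0   0  |   12 ]
  [  0   0  0  -1  |    4 ]
  [  6   1  0  -3  |   52 ]
  [ -8  -1  3   3  |  -46 ]
Multiply r1 by 1/2.
  [  1   0  0   0  |    6 ]
  [  0   0  0  -1  |    4 ]
  [  6   1  0  -3  |   52 ]
  [ -8  -1  3   3  |  -46 ]
Subtract 6 times r1 from r3.
  [  1   0  0   0  |    6 ]
  [  0   0  0  -1  |    4 ]
  [  0   1  0  -3  |   16 ]
  [ -8  -1  3   3  |  -46 ]
Add 8 times r1 to r4.
  [ 1   0  0   0  |   6 ]
  [ 0   0  0  -1  |   4 ]
  [ 0   1  0  -3  |  16 ]
  [ 0  -1  3   3  |   2 ]
Swap r2 and r3.
  [ 1   0  0   0  |   6 ]
  [ 0   1  0  -3  |  16 ]
  [ 0   0  0  -1  |   4 ]
  [ 0  -1  3   3  |   2 ]
Add r2 to r4.
  [ 1  0  0   0  |   6 ]
  [ 0  1  0  -3  |  16 ]
  [ 0  0  0  -1  |   4 ]
  [ 0  0  3   0  |  18 ]
Swap r3 and r4.
  [ 1  0  0   0  |   6 ]
  [ 0  1  0  -3  |  16 ]
  [ 0  0  3   0  |  18 ]
  [ 0  0  0  -1  |   4 ]
Multiply r3 by 1/3.
  [ 1  0  0   0  |   6 ]
  [ 0  1  0  -3  |  16 ]
  [ 0  0  1   0  |   6 ]
  [ 0  0  0  -1  |   4 ]
Multiply r4 by -1.
  [ 1  0  0   0  |   6 ]
  [ 0  1  0  -3  |  16 ]
  [ 0  0  1   0  |   6 ]
  [ 0  0  0   1  |  -4 ]
Add 3 times r4 to r2.
  [ 1  0  0  0  |   6 ]
  [ 0  1  0  0  |   4 ]
  [ 0  0  1  0  |   6 ]
  [ 0  0  0  1  |  -4 ]
Reading off the last column: u = 6, v = 4, w = 6, t = -4.

(6, 4, 6, -4)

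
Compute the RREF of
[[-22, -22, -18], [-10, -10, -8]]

Multiply ρ1 by -1/22.
  [   1    1  9/11 ]
  [ -10  -10    -8 ]
Add 10 times ρ1 to ρ2.
  [ 1  1  9/11 ]
  [ 0  0  2/11 ]
Multiply ρ2 by 11/2.
  [ 1  1  9/11 ]
  [ 0  0     1 ]
Subtract 9/11 times ρ2 from ρ1.
  [ 1  1  0 ]
  [ 0  0  1 ]

[[1, 1, 0], [0, 0, 1]]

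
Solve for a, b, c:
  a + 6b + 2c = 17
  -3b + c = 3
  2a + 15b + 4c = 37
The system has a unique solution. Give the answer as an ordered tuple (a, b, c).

(-1, 1, 6)

Form the augmented matrix and row-reduce:
  [ 1   6  2  |  17 ]
  [ 0  -3  1  |   3 ]
  [ 2  15  4  |  37 ]
R3 -> R3 − 2·R1
  [ 1   6  2  |  17 ]
  [ 0  -3  1  |   3 ]
  [ 0   3  0  |   3 ]
R2 -> -1/3·R2
  [ 1  6     2  |  17 ]
  [ 0  1  -1/3  |  -1 ]
  [ 0  3     0  |   3 ]
R3 -> R3 − 3·R2
  [ 1  6     2  |  17 ]
  [ 0  1  -1/3  |  -1 ]
  [ 0  0     1  |   6 ]
R2 -> R2 + 1/3·R3
  [ 1  6  2  |  17 ]
  [ 0  1  0  |   1 ]
  [ 0  0  1  |   6 ]
R1 -> R1 − 2·R3
  [ 1  6  0  |  5 ]
  [ 0  1  0  |  1 ]
  [ 0  0  1  |  6 ]
R1 -> R1 − 6·R2
  [ 1  0  0  |  -1 ]
  [ 0  1  0  |   1 ]
  [ 0  0  1  |   6 ]
Reading off the last column: a = -1, b = 1, c = 6.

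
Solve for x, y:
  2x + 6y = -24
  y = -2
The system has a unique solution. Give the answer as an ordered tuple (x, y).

(-6, -2)

Form the augmented matrix and row-reduce:
  [ 2  6  |  -24 ]
  [ 0  1  |   -2 ]
R1 -> 1/2·R1
  [ 1  3  |  -12 ]
  [ 0  1  |   -2 ]
R1 -> R1 − 3·R2
  [ 1  0  |  -6 ]
  [ 0  1  |  -2 ]
Reading off the last column: x = -6, y = -2.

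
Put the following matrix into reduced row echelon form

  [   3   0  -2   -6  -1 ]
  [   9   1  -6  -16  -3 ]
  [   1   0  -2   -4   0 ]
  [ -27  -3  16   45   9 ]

R1 → 1/3·R1
  [   1   0  -2/3   -2  -1/3 ]
  [   9   1    -6  -16    -3 ]
  [   1   0    -2   -4     0 ]
  [ -27  -3    16   45     9 ]
R2 → R2 − 9·R1
  [   1   0  -2/3  -2  -1/3 ]
  [   0   1     0   2     0 ]
  [   1   0    -2  -4     0 ]
  [ -27  -3    16  45     9 ]
R3 → R3 − R1
  [   1   0  -2/3  -2  -1/3 ]
  [   0   1     0   2     0 ]
  [   0   0  -4/3  -2   1/3 ]
  [ -27  -3    16  45     9 ]
R4 → R4 + 27·R1
  [ 1   0  -2/3  -2  -1/3 ]
  [ 0   1     0   2     0 ]
  [ 0   0  -4/3  -2   1/3 ]
  [ 0  -3    -2  -9     0 ]
R4 → R4 + 3·R2
  [ 1  0  -2/3  -2  -1/3 ]
  [ 0  1     0   2     0 ]
  [ 0  0  -4/3  -2   1/3 ]
  [ 0  0    -2  -3     0 ]
R3 → -3/4·R3
  [ 1  0  -2/3   -2  -1/3 ]
  [ 0  1     0    2     0 ]
  [ 0  0     1  3/2  -1/4 ]
  [ 0  0    -2   -3     0 ]
R4 → R4 + 2·R3
  [ 1  0  -2/3   -2  -1/3 ]
  [ 0  1     0    2     0 ]
  [ 0  0     1  3/2  -1/4 ]
  [ 0  0     0    0  -1/2 ]
R4 → -2·R4
  [ 1  0  -2/3   -2  -1/3 ]
  [ 0  1     0    2     0 ]
  [ 0  0     1  3/2  -1/4 ]
  [ 0  0     0    0     1 ]
R3 → R3 + 1/4·R4
  [ 1  0  -2/3   -2  -1/3 ]
  [ 0  1     0    2     0 ]
  [ 0  0     1  3/2     0 ]
  [ 0  0     0    0     1 ]
R1 → R1 + 1/3·R4
  [ 1  0  -2/3   -2  0 ]
  [ 0  1     0    2  0 ]
  [ 0  0     1  3/2  0 ]
  [ 0  0     0    0  1 ]
R1 → R1 + 2/3·R3
  [ 1  0  0   -1  0 ]
  [ 0  1  0    2  0 ]
  [ 0  0  1  3/2  0 ]
  [ 0  0  0    0  1 ]

[[1, 0, 0, -1, 0], [0, 1, 0, 2, 0], [0, 0, 1, 3/2, 0], [0, 0, 0, 0, 1]]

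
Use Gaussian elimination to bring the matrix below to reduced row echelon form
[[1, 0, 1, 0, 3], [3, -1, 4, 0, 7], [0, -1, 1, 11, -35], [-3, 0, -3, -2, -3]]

Subtract 3 times R1 from R2.
  [  1   0   1   0    3 ]
  [  0  -1   1   0   -2 ]
  [  0  -1   1  11  -35 ]
  [ -3   0  -3  -2   -3 ]
Add 3 times R1 to R4.
  [ 1   0  1   0    3 ]
  [ 0  -1  1   0   -2 ]
  [ 0  -1  1  11  -35 ]
  [ 0   0  0  -2    6 ]
Multiply R2 by -1.
  [ 1   0   1   0    3 ]
  [ 0   1  -1   0    2 ]
  [ 0  -1   1  11  -35 ]
  [ 0   0   0  -2    6 ]
Add R2 to R3.
  [ 1  0   1   0    3 ]
  [ 0  1  -1   0    2 ]
  [ 0  0   0  11  -33 ]
  [ 0  0   0  -2    6 ]
Multiply R3 by 1/11.
  [ 1  0   1   0   3 ]
  [ 0  1  -1   0   2 ]
  [ 0  0   0   1  -3 ]
  [ 0  0   0  -2   6 ]
Add 2 times R3 to R4.
  [ 1  0   1  0   3 ]
  [ 0  1  -1  0   2 ]
  [ 0  0   0  1  -3 ]
  [ 0  0   0  0   0 ]

[[1, 0, 1, 0, 3], [0, 1, -1, 0, 2], [0, 0, 0, 1, -3], [0, 0, 0, 0, 0]]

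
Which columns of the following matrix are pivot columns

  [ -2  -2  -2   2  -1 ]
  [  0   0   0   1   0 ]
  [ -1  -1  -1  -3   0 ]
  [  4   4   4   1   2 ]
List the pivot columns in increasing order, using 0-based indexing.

ρ1 ← -1/2·ρ1
  [  1   1   1  -1  1/2 ]
  [  0   0   0   1    0 ]
  [ -1  -1  -1  -3    0 ]
  [  4   4   4   1    2 ]
ρ3 ← ρ3 + ρ1
  [ 1  1  1  -1  1/2 ]
  [ 0  0  0   1    0 ]
  [ 0  0  0  -4  1/2 ]
  [ 4  4  4   1    2 ]
ρ4 ← ρ4 − 4·ρ1
  [ 1  1  1  -1  1/2 ]
  [ 0  0  0   1    0 ]
  [ 0  0  0  -4  1/2 ]
  [ 0  0  0   5    0 ]
ρ3 ← ρ3 + 4·ρ2
  [ 1  1  1  -1  1/2 ]
  [ 0  0  0   1    0 ]
  [ 0  0  0   0  1/2 ]
  [ 0  0  0   5    0 ]
ρ4 ← ρ4 − 5·ρ2
  [ 1  1  1  -1  1/2 ]
  [ 0  0  0   1    0 ]
  [ 0  0  0   0  1/2 ]
  [ 0  0  0   0    0 ]
ρ3 ← 2·ρ3
  [ 1  1  1  -1  1/2 ]
  [ 0  0  0   1    0 ]
  [ 0  0  0   0    1 ]
  [ 0  0  0   0    0 ]
ρ1 ← ρ1 − 1/2·ρ3
  [ 1  1  1  -1  0 ]
  [ 0  0  0   1  0 ]
  [ 0  0  0   0  1 ]
  [ 0  0  0   0  0 ]
ρ1 ← ρ1 + ρ2
  [ 1  1  1  0  0 ]
  [ 0  0  0  1  0 ]
  [ 0  0  0  0  1 ]
  [ 0  0  0  0  0 ]
Pivot columns are the columns containing a leading 1.

0, 3, 4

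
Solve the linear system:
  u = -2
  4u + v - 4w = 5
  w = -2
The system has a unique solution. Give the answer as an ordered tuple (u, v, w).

(-2, 5, -2)

Form the augmented matrix and row-reduce:
  [ 1  0   0  |  -2 ]
  [ 4  1  -4  |   5 ]
  [ 0  0   1  |  -2 ]
r2 ← r2 − 4·r1
  [ 1  0   0  |  -2 ]
  [ 0  1  -4  |  13 ]
  [ 0  0   1  |  -2 ]
r2 ← r2 + 4·r3
  [ 1  0  0  |  -2 ]
  [ 0  1  0  |   5 ]
  [ 0  0  1  |  -2 ]
Reading off the last column: u = -2, v = 5, w = -2.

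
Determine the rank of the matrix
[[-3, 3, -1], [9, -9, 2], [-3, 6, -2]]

R1 → -1/3·R1
  [  1  -1  1/3 ]
  [  9  -9    2 ]
  [ -3   6   -2 ]
R2 → R2 − 9·R1
  [  1  -1  1/3 ]
  [  0   0   -1 ]
  [ -3   6   -2 ]
R3 → R3 + 3·R1
  [ 1  -1  1/3 ]
  [ 0   0   -1 ]
  [ 0   3   -1 ]
R2 <=> R3
  [ 1  -1  1/3 ]
  [ 0   3   -1 ]
  [ 0   0   -1 ]
R2 → 1/3·R2
  [ 1  -1   1/3 ]
  [ 0   1  -1/3 ]
  [ 0   0    -1 ]
R3 → -1·R3
  [ 1  -1   1/3 ]
  [ 0   1  -1/3 ]
  [ 0   0     1 ]
R2 → R2 + 1/3·R3
  [ 1  -1  1/3 ]
  [ 0   1    0 ]
  [ 0   0    1 ]
R1 → R1 − 1/3·R3
  [ 1  -1  0 ]
  [ 0   1  0 ]
  [ 0   0  1 ]
R1 → R1 + R2
  [ 1  0  0 ]
  [ 0  1  0 ]
  [ 0  0  1 ]
The reduced form has 3 nonzero rows.

rank = 3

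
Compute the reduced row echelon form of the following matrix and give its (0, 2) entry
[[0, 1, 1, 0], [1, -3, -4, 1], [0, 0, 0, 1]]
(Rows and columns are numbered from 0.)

-1

ρ1 ↔ ρ2
  [ 1  -3  -4  1 ]
  [ 0   1   1  0 ]
  [ 0   0   0  1 ]
ρ1 := ρ1 − ρ3
  [ 1  -3  -4  0 ]
  [ 0   1   1  0 ]
  [ 0   0   0  1 ]
ρ1 := ρ1 + 3·ρ2
  [ 1  0  -1  0 ]
  [ 0  1   1  0 ]
  [ 0  0   0  1 ]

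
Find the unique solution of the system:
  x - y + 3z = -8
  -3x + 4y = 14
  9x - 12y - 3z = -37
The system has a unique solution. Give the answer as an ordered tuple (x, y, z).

(2, 5, -5/3)

Form the augmented matrix and row-reduce:
  [  1   -1   3  |   -8 ]
  [ -3    4   0  |   14 ]
  [  9  -12  -3  |  -37 ]
ρ2 -> ρ2 + 3·ρ1
  [ 1   -1   3  |   -8 ]
  [ 0    1   9  |  -10 ]
  [ 9  -12  -3  |  -37 ]
ρ3 -> ρ3 − 9·ρ1
  [ 1  -1    3  |   -8 ]
  [ 0   1    9  |  -10 ]
  [ 0  -3  -30  |   35 ]
ρ3 -> ρ3 + 3·ρ2
  [ 1  -1   3  |   -8 ]
  [ 0   1   9  |  -10 ]
  [ 0   0  -3  |    5 ]
ρ3 -> -1/3·ρ3
  [ 1  -1  3  |    -8 ]
  [ 0   1  9  |   -10 ]
  [ 0   0  1  |  -5/3 ]
ρ2 -> ρ2 − 9·ρ3
  [ 1  -1  3  |    -8 ]
  [ 0   1  0  |     5 ]
  [ 0   0  1  |  -5/3 ]
ρ1 -> ρ1 − 3·ρ3
  [ 1  -1  0  |    -3 ]
  [ 0   1  0  |     5 ]
  [ 0   0  1  |  -5/3 ]
ρ1 -> ρ1 + ρ2
  [ 1  0  0  |     2 ]
  [ 0  1  0  |     5 ]
  [ 0  0  1  |  -5/3 ]
Reading off the last column: x = 2, y = 5, z = -5/3.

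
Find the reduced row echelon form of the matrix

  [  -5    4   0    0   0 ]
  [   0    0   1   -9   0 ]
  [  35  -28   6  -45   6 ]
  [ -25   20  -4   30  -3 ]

ρ1 -> -1/5·ρ1
ρ3 -> ρ3 − 35·ρ1
ρ4 -> ρ4 + 25·ρ1
ρ3 -> ρ3 − 6·ρ2
ρ4 -> ρ4 + 4·ρ2
ρ3 -> 1/9·ρ3
ρ4 -> ρ4 + 6·ρ3
ρ3 -> ρ3 − 2/3·ρ4
ρ2 -> ρ2 + 9·ρ3

[[1, -4/5, 0, 0, 0], [0, 0, 1, 0, 0], [0, 0, 0, 1, 0], [0, 0, 0, 0, 1]]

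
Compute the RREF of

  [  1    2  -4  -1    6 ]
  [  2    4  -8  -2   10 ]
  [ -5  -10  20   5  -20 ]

R2 := R2 − 2·R1
  [  1    2  -4  -1    6 ]
  [  0    0   0   0   -2 ]
  [ -5  -10  20   5  -20 ]
R3 := R3 + 5·R1
  [ 1  2  -4  -1   6 ]
  [ 0  0   0   0  -2 ]
  [ 0  0   0   0  10 ]
R2 := -1/2·R2
  [ 1  2  -4  -1   6 ]
  [ 0  0   0   0   1 ]
  [ 0  0   0   0  10 ]
R3 := R3 − 10·R2
  [ 1  2  -4  -1  6 ]
  [ 0  0   0   0  1 ]
  [ 0  0   0   0  0 ]
R1 := R1 − 6·R2
  [ 1  2  -4  -1  0 ]
  [ 0  0   0   0  1 ]
  [ 0  0   0   0  0 ]

[[1, 2, -4, -1, 0], [0, 0, 0, 0, 1], [0, 0, 0, 0, 0]]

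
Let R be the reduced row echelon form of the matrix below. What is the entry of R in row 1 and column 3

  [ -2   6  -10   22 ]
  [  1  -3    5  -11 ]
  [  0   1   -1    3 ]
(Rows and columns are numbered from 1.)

2

R1 -> -1/2·R1
  [ 1  -3   5  -11 ]
  [ 1  -3   5  -11 ]
  [ 0   1  -1    3 ]
R2 -> R2 − R1
  [ 1  -3   5  -11 ]
  [ 0   0   0    0 ]
  [ 0   1  -1    3 ]
R2 <=> R3
  [ 1  -3   5  -11 ]
  [ 0   1  -1    3 ]
  [ 0   0   0    0 ]
R1 -> R1 + 3·R2
  [ 1  0   2  -2 ]
  [ 0  1  -1   3 ]
  [ 0  0   0   0 ]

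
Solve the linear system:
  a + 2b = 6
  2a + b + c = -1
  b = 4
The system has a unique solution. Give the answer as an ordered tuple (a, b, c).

Form the augmented matrix and row-reduce:
  [ 1  2  0  |   6 ]
  [ 2  1  1  |  -1 ]
  [ 0  1  0  |   4 ]
R2 := R2 − 2·R1
  [ 1   2  0  |    6 ]
  [ 0  -3  1  |  -13 ]
  [ 0   1  0  |    4 ]
R2 := -1/3·R2
  [ 1  2     0  |     6 ]
  [ 0  1  -1/3  |  13/3 ]
  [ 0  1     0  |     4 ]
R3 := R3 − R2
  [ 1  2     0  |     6 ]
  [ 0  1  -1/3  |  13/3 ]
  [ 0  0   1/3  |  -1/3 ]
R3 := 3·R3
  [ 1  2     0  |     6 ]
  [ 0  1  -1/3  |  13/3 ]
  [ 0  0     1  |    -1 ]
R2 := R2 + 1/3·R3
  [ 1  2  0  |   6 ]
  [ 0  1  0  |   4 ]
  [ 0  0  1  |  -1 ]
R1 := R1 − 2·R2
  [ 1  0  0  |  -2 ]
  [ 0  1  0  |   4 ]
  [ 0  0  1  |  -1 ]
Reading off the last column: a = -2, b = 4, c = -1.

(-2, 4, -1)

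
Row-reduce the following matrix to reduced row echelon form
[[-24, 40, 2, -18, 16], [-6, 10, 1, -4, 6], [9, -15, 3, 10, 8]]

r1 -> -1/24·r1
  [  1  -5/3  -1/12  3/4  -2/3 ]
  [ -6    10      1   -4     6 ]
  [  9   -15      3   10     8 ]
r2 -> r2 + 6·r1
  [ 1  -5/3  -1/12  3/4  -2/3 ]
  [ 0     0    1/2  1/2     2 ]
  [ 9   -15      3   10     8 ]
r3 -> r3 − 9·r1
  [ 1  -5/3  -1/12   3/4  -2/3 ]
  [ 0     0    1/2   1/2     2 ]
  [ 0     0   15/4  13/4    14 ]
r2 -> 2·r2
  [ 1  -5/3  -1/12   3/4  -2/3 ]
  [ 0     0      1     1     4 ]
  [ 0     0   15/4  13/4    14 ]
r3 -> r3 − 15/4·r2
  [ 1  -5/3  -1/12   3/4  -2/3 ]
  [ 0     0      1     1     4 ]
  [ 0     0      0  -1/2    -1 ]
r3 -> -2·r3
  [ 1  -5/3  -1/12  3/4  -2/3 ]
  [ 0     0      1    1     4 ]
  [ 0     0      0    1     2 ]
r2 -> r2 − r3
  [ 1  -5/3  -1/12  3/4  -2/3 ]
  [ 0     0      1    0     2 ]
  [ 0     0      0    1     2 ]
r1 -> r1 − 3/4·r3
  [ 1  -5/3  -1/12  0  -13/6 ]
  [ 0     0      1  0      2 ]
  [ 0     0      0  1      2 ]
r1 -> r1 + 1/12·r2
  [ 1  -5/3  0  0  -2 ]
  [ 0     0  1  0   2 ]
  [ 0     0  0  1   2 ]

[[1, -5/3, 0, 0, -2], [0, 0, 1, 0, 2], [0, 0, 0, 1, 2]]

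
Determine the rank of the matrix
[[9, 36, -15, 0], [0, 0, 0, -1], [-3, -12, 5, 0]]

ρ1 ← 1/9·ρ1
  [  1    4  -5/3   0 ]
  [  0    0     0  -1 ]
  [ -3  -12     5   0 ]
ρ3 ← ρ3 + 3·ρ1
  [ 1  4  -5/3   0 ]
  [ 0  0     0  -1 ]
  [ 0  0     0   0 ]
ρ2 ← -1·ρ2
  [ 1  4  -5/3  0 ]
  [ 0  0     0  1 ]
  [ 0  0     0  0 ]
The reduced form has 2 nonzero rows.

rank = 2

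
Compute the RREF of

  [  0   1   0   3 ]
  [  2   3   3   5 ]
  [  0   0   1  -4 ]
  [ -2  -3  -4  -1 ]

[[1, 0, 0, 4], [0, 1, 0, 3], [0, 0, 1, -4], [0, 0, 0, 0]]

R1 <-> R2
R1 -> 1/2·R1
R4 -> R4 + 2·R1
R4 -> R4 + R3
R1 -> R1 − 3/2·R3
R1 -> R1 − 3/2·R2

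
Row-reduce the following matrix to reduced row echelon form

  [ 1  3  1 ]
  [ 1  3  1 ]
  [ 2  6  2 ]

[[1, 3, 1], [0, 0, 0], [0, 0, 0]]

Subtract r1 from r2.
  [ 1  3  1 ]
  [ 0  0  0 ]
  [ 2  6  2 ]
Subtract 2 times r1 from r3.
  [ 1  3  1 ]
  [ 0  0  0 ]
  [ 0  0  0 ]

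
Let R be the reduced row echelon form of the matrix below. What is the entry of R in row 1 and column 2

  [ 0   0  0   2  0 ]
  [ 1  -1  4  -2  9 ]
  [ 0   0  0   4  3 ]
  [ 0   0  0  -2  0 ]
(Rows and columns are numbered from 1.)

-1

Swap ρ1 and ρ2.
  [ 1  -1  4  -2  9 ]
  [ 0   0  0   2  0 ]
  [ 0   0  0   4  3 ]
  [ 0   0  0  -2  0 ]
Multiply ρ2 by 1/2.
  [ 1  -1  4  -2  9 ]
  [ 0   0  0   1  0 ]
  [ 0   0  0   4  3 ]
  [ 0   0  0  -2  0 ]
Subtract 4 times ρ2 from ρ3.
  [ 1  -1  4  -2  9 ]
  [ 0   0  0   1  0 ]
  [ 0   0  0   0  3 ]
  [ 0   0  0  -2  0 ]
Add 2 times ρ2 to ρ4.
  [ 1  -1  4  -2  9 ]
  [ 0   0  0   1  0 ]
  [ 0   0  0   0  3 ]
  [ 0   0  0   0  0 ]
Multiply ρ3 by 1/3.
  [ 1  -1  4  -2  9 ]
  [ 0   0  0   1  0 ]
  [ 0   0  0   0  1 ]
  [ 0   0  0   0  0 ]
Subtract 9 times ρ3 from ρ1.
  [ 1  -1  4  -2  0 ]
  [ 0   0  0   1  0 ]
  [ 0   0  0   0  1 ]
  [ 0   0  0   0  0 ]
Add 2 times ρ2 to ρ1.
  [ 1  -1  4  0  0 ]
  [ 0   0  0  1  0 ]
  [ 0   0  0  0  1 ]
  [ 0   0  0  0  0 ]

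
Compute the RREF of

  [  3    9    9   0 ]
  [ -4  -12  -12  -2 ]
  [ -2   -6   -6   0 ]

[[1, 3, 3, 0], [0, 0, 0, 1], [0, 0, 0, 0]]

R1 → 1/3·R1
  [  1    3    3   0 ]
  [ -4  -12  -12  -2 ]
  [ -2   -6   -6   0 ]
R2 → R2 + 4·R1
  [  1   3   3   0 ]
  [  0   0   0  -2 ]
  [ -2  -6  -6   0 ]
R3 → R3 + 2·R1
  [ 1  3  3   0 ]
  [ 0  0  0  -2 ]
  [ 0  0  0   0 ]
R2 → -1/2·R2
  [ 1  3  3  0 ]
  [ 0  0  0  1 ]
  [ 0  0  0  0 ]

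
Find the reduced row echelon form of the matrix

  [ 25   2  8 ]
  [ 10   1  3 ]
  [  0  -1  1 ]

[[1, 0, 2/5], [0, 1, -1], [0, 0, 0]]

R1 -> 1/25·R1
  [  1  2/25  8/25 ]
  [ 10     1     3 ]
  [  0    -1     1 ]
R2 -> R2 − 10·R1
  [ 1  2/25  8/25 ]
  [ 0   1/5  -1/5 ]
  [ 0    -1     1 ]
R2 -> 5·R2
  [ 1  2/25  8/25 ]
  [ 0     1    -1 ]
  [ 0    -1     1 ]
R3 -> R3 + R2
  [ 1  2/25  8/25 ]
  [ 0     1    -1 ]
  [ 0     0     0 ]
R1 -> R1 − 2/25·R2
  [ 1  0  2/5 ]
  [ 0  1   -1 ]
  [ 0  0    0 ]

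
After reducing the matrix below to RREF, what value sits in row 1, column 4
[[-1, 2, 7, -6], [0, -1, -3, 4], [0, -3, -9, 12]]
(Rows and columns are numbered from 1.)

R1 := -1·R1
  [ 1  -2  -7   6 ]
  [ 0  -1  -3   4 ]
  [ 0  -3  -9  12 ]
R2 := -1·R2
  [ 1  -2  -7   6 ]
  [ 0   1   3  -4 ]
  [ 0  -3  -9  12 ]
R3 := R3 + 3·R2
  [ 1  -2  -7   6 ]
  [ 0   1   3  -4 ]
  [ 0   0   0   0 ]
R1 := R1 + 2·R2
  [ 1  0  -1  -2 ]
  [ 0  1   3  -4 ]
  [ 0  0   0   0 ]

-2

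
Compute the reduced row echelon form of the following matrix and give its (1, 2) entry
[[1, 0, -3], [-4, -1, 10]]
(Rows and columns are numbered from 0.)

Add 4 times r1 to r2.
Multiply r2 by -1.

2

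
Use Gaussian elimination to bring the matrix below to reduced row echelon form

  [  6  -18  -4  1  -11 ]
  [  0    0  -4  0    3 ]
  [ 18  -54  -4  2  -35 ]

r1 := 1/6·r1
r3 := r3 − 18·r1
r2 := -1/4·r2
r3 := r3 − 8·r2
r3 := -1·r3
r1 := r1 − 1/6·r3
r1 := r1 + 2/3·r2

[[1, -3, 0, 0, -5/3], [0, 0, 1, 0, -3/4], [0, 0, 0, 1, -4]]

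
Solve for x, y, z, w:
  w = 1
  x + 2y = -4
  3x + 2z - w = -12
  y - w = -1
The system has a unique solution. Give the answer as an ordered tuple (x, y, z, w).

(-4, 0, 1/2, 1)

Form the augmented matrix and row-reduce:
  [ 0  0  0   1  |    1 ]
  [ 1  2  0   0  |   -4 ]
  [ 3  0  2  -1  |  -12 ]
  [ 0  1  0  -1  |   -1 ]
r1 <=> r2
  [ 1  2  0   0  |   -4 ]
  [ 0  0  0   1  |    1 ]
  [ 3  0  2  -1  |  -12 ]
  [ 0  1  0  -1  |   -1 ]
r3 := r3 − 3·r1
  [ 1   2  0   0  |  -4 ]
  [ 0   0  0   1  |   1 ]
  [ 0  -6  2  -1  |   0 ]
  [ 0   1  0  -1  |  -1 ]
r2 <=> r3
  [ 1   2  0   0  |  -4 ]
  [ 0  -6  2  -1  |   0 ]
  [ 0   0  0   1  |   1 ]
  [ 0   1  0  -1  |  -1 ]
r2 := -1/6·r2
  [ 1  2     0    0  |  -4 ]
  [ 0  1  -1/3  1/6  |   0 ]
  [ 0  0     0    1  |   1 ]
  [ 0  1     0   -1  |  -1 ]
r4 := r4 − r2
  [ 1  2     0     0  |  -4 ]
  [ 0  1  -1/3   1/6  |   0 ]
  [ 0  0     0     1  |   1 ]
  [ 0  0   1/3  -7/6  |  -1 ]
r3 <=> r4
  [ 1  2     0     0  |  -4 ]
  [ 0  1  -1/3   1/6  |   0 ]
  [ 0  0   1/3  -7/6  |  -1 ]
  [ 0  0     0     1  |   1 ]
r3 := 3·r3
  [ 1  2     0     0  |  -4 ]
  [ 0  1  -1/3   1/6  |   0 ]
  [ 0  0     1  -7/2  |  -3 ]
  [ 0  0     0     1  |   1 ]
r3 := r3 + 7/2·r4
  [ 1  2     0    0  |   -4 ]
  [ 0  1  -1/3  1/6  |    0 ]
  [ 0  0     1    0  |  1/2 ]
  [ 0  0     0    1  |    1 ]
r2 := r2 − 1/6·r4
  [ 1  2     0  0  |    -4 ]
  [ 0  1  -1/3  0  |  -1/6 ]
  [ 0  0     1  0  |   1/2 ]
  [ 0  0     0  1  |     1 ]
r2 := r2 + 1/3·r3
  [ 1  2  0  0  |   -4 ]
  [ 0  1  0  0  |    0 ]
  [ 0  0  1  0  |  1/2 ]
  [ 0  0  0  1  |    1 ]
r1 := r1 − 2·r2
  [ 1  0  0  0  |   -4 ]
  [ 0  1  0  0  |    0 ]
  [ 0  0  1  0  |  1/2 ]
  [ 0  0  0  1  |    1 ]
Reading off the last column: x = -4, y = 0, z = 1/2, w = 1.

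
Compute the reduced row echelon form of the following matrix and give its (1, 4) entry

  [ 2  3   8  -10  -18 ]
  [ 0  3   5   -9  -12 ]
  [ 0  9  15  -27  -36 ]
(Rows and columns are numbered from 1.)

-1/2

r1 -> 1/2·r1
  [ 1  3/2   4   -5   -9 ]
  [ 0    3   5   -9  -12 ]
  [ 0    9  15  -27  -36 ]
r2 -> 1/3·r2
  [ 1  3/2    4   -5   -9 ]
  [ 0    1  5/3   -3   -4 ]
  [ 0    9   15  -27  -36 ]
r3 -> r3 − 9·r2
  [ 1  3/2    4  -5  -9 ]
  [ 0    1  5/3  -3  -4 ]
  [ 0    0    0   0   0 ]
r1 -> r1 − 3/2·r2
  [ 1  0  3/2  -1/2  -3 ]
  [ 0  1  5/3    -3  -4 ]
  [ 0  0    0     0   0 ]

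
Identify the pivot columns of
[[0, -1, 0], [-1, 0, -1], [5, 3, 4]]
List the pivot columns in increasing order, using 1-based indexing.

1, 2, 3

R1 ↔ R2
  [ -1   0  -1 ]
  [  0  -1   0 ]
  [  5   3   4 ]
R1 → -1·R1
  [ 1   0  1 ]
  [ 0  -1  0 ]
  [ 5   3  4 ]
R3 → R3 − 5·R1
  [ 1   0   1 ]
  [ 0  -1   0 ]
  [ 0   3  -1 ]
R2 → -1·R2
  [ 1  0   1 ]
  [ 0  1   0 ]
  [ 0  3  -1 ]
R3 → R3 − 3·R2
  [ 1  0   1 ]
  [ 0  1   0 ]
  [ 0  0  -1 ]
R3 → -1·R3
  [ 1  0  1 ]
  [ 0  1  0 ]
  [ 0  0  1 ]
R1 → R1 − R3
  [ 1  0  0 ]
  [ 0  1  0 ]
  [ 0  0  1 ]
Pivot columns are the columns containing a leading 1.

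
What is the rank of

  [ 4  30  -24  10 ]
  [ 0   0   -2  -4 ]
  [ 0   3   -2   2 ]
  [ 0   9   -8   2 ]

rank = 3

R1 -> 1/4·R1
  [ 1  15/2  -6  5/2 ]
  [ 0     0  -2   -4 ]
  [ 0     3  -2    2 ]
  [ 0     9  -8    2 ]
R2 <=> R3
  [ 1  15/2  -6  5/2 ]
  [ 0     3  -2    2 ]
  [ 0     0  -2   -4 ]
  [ 0     9  -8    2 ]
R2 -> 1/3·R2
  [ 1  15/2    -6  5/2 ]
  [ 0     1  -2/3  2/3 ]
  [ 0     0    -2   -4 ]
  [ 0     9    -8    2 ]
R4 -> R4 − 9·R2
  [ 1  15/2    -6  5/2 ]
  [ 0     1  -2/3  2/3 ]
  [ 0     0    -2   -4 ]
  [ 0     0    -2   -4 ]
R3 -> -1/2·R3
  [ 1  15/2    -6  5/2 ]
  [ 0     1  -2/3  2/3 ]
  [ 0     0     1    2 ]
  [ 0     0    -2   -4 ]
R4 -> R4 + 2·R3
  [ 1  15/2    -6  5/2 ]
  [ 0     1  -2/3  2/3 ]
  [ 0     0     1    2 ]
  [ 0     0     0    0 ]
R2 -> R2 + 2/3·R3
  [ 1  15/2  -6  5/2 ]
  [ 0     1   0    2 ]
  [ 0     0   1    2 ]
  [ 0     0   0    0 ]
R1 -> R1 + 6·R3
  [ 1  15/2  0  29/2 ]
  [ 0     1  0     2 ]
  [ 0     0  1     2 ]
  [ 0     0  0     0 ]
R1 -> R1 − 15/2·R2
  [ 1  0  0  -1/2 ]
  [ 0  1  0     2 ]
  [ 0  0  1     2 ]
  [ 0  0  0     0 ]
The reduced form has 3 nonzero rows.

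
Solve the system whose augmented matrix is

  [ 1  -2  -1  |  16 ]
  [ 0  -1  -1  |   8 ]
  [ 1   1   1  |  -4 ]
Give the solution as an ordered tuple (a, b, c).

R3 -> R3 − R1
  [ 1  -2  -1  |   16 ]
  [ 0  -1  -1  |    8 ]
  [ 0   3   2  |  -20 ]
R2 -> -1·R2
  [ 1  -2  -1  |   16 ]
  [ 0   1   1  |   -8 ]
  [ 0   3   2  |  -20 ]
R3 -> R3 − 3·R2
  [ 1  -2  -1  |  16 ]
  [ 0   1   1  |  -8 ]
  [ 0   0  -1  |   4 ]
R3 -> -1·R3
  [ 1  -2  -1  |  16 ]
  [ 0   1   1  |  -8 ]
  [ 0   0   1  |  -4 ]
R2 -> R2 − R3
  [ 1  -2  -1  |  16 ]
  [ 0   1   0  |  -4 ]
  [ 0   0   1  |  -4 ]
R1 -> R1 + R3
  [ 1  -2  0  |  12 ]
  [ 0   1  0  |  -4 ]
  [ 0   0  1  |  -4 ]
R1 -> R1 + 2·R2
  [ 1  0  0  |   4 ]
  [ 0  1  0  |  -4 ]
  [ 0  0  1  |  -4 ]
Reading off the last column: a = 4, b = -4, c = -4.

(4, -4, -4)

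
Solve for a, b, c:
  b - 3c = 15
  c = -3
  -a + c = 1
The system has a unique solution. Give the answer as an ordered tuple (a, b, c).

(-4, 6, -3)

Form the augmented matrix and row-reduce:
  [  0  1  -3  |  15 ]
  [  0  0   1  |  -3 ]
  [ -1  0   1  |   1 ]
r1 <-> r3
  [ -1  0   1  |   1 ]
  [  0  0   1  |  -3 ]
  [  0  1  -3  |  15 ]
r1 ← -1·r1
  [ 1  0  -1  |  -1 ]
  [ 0  0   1  |  -3 ]
  [ 0  1  -3  |  15 ]
r2 <-> r3
  [ 1  0  -1  |  -1 ]
  [ 0  1  -3  |  15 ]
  [ 0  0   1  |  -3 ]
r2 ← r2 + 3·r3
  [ 1  0  -1  |  -1 ]
  [ 0  1   0  |   6 ]
  [ 0  0   1  |  -3 ]
r1 ← r1 + r3
  [ 1  0  0  |  -4 ]
  [ 0  1  0  |   6 ]
  [ 0  0  1  |  -3 ]
Reading off the last column: a = -4, b = 6, c = -3.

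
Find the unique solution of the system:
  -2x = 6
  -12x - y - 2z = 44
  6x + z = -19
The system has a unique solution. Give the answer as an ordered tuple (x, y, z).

Form the augmented matrix and row-reduce:
  [  -2   0   0  |    6 ]
  [ -12  -1  -2  |   44 ]
  [   6   0   1  |  -19 ]
Multiply ρ1 by -1/2.
  [   1   0   0  |   -3 ]
  [ -12  -1  -2  |   44 ]
  [   6   0   1  |  -19 ]
Add 12 times ρ1 to ρ2.
  [ 1   0   0  |   -3 ]
  [ 0  -1  -2  |    8 ]
  [ 6   0   1  |  -19 ]
Subtract 6 times ρ1 from ρ3.
  [ 1   0   0  |  -3 ]
  [ 0  -1  -2  |   8 ]
  [ 0   0   1  |  -1 ]
Multiply ρ2 by -1.
  [ 1  0  0  |  -3 ]
  [ 0  1  2  |  -8 ]
  [ 0  0  1  |  -1 ]
Subtract 2 times ρ3 from ρ2.
  [ 1  0  0  |  -3 ]
  [ 0  1  0  |  -6 ]
  [ 0  0  1  |  -1 ]
Reading off the last column: x = -3, y = -6, z = -1.

(-3, -6, -1)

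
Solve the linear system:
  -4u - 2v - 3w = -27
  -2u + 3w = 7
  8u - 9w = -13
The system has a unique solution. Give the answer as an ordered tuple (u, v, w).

(4, -2, 5)

Form the augmented matrix and row-reduce:
  [ -4  -2  -3  |  -27 ]
  [ -2   0   3  |    7 ]
  [  8   0  -9  |  -13 ]
ρ1 := -1/4·ρ1
  [  1  1/2  3/4  |  27/4 ]
  [ -2    0    3  |     7 ]
  [  8    0   -9  |   -13 ]
ρ2 := ρ2 + 2·ρ1
  [ 1  1/2  3/4  |  27/4 ]
  [ 0    1  9/2  |  41/2 ]
  [ 8    0   -9  |   -13 ]
ρ3 := ρ3 − 8·ρ1
  [ 1  1/2  3/4  |  27/4 ]
  [ 0    1  9/2  |  41/2 ]
  [ 0   -4  -15  |   -67 ]
ρ3 := ρ3 + 4·ρ2
  [ 1  1/2  3/4  |  27/4 ]
  [ 0    1  9/2  |  41/2 ]
  [ 0    0    3  |    15 ]
ρ3 := 1/3·ρ3
  [ 1  1/2  3/4  |  27/4 ]
  [ 0    1  9/2  |  41/2 ]
  [ 0    0    1  |     5 ]
ρ2 := ρ2 − 9/2·ρ3
  [ 1  1/2  3/4  |  27/4 ]
  [ 0    1    0  |    -2 ]
  [ 0    0    1  |     5 ]
ρ1 := ρ1 − 3/4·ρ3
  [ 1  1/2  0  |   3 ]
  [ 0    1  0  |  -2 ]
  [ 0    0  1  |   5 ]
ρ1 := ρ1 − 1/2·ρ2
  [ 1  0  0  |   4 ]
  [ 0  1  0  |  -2 ]
  [ 0  0  1  |   5 ]
Reading off the last column: u = 4, v = -2, w = 5.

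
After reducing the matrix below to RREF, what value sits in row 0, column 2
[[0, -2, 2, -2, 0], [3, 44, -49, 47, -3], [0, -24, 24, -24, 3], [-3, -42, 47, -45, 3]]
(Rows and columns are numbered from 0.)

-5/3

r1 <-> r2
  [  3   44  -49   47  -3 ]
  [  0   -2    2   -2   0 ]
  [  0  -24   24  -24   3 ]
  [ -3  -42   47  -45   3 ]
r1 ← 1/3·r1
  [  1  44/3  -49/3  47/3  -1 ]
  [  0    -2      2    -2   0 ]
  [  0   -24     24   -24   3 ]
  [ -3   -42     47   -45   3 ]
r4 ← r4 + 3·r1
  [ 1  44/3  -49/3  47/3  -1 ]
  [ 0    -2      2    -2   0 ]
  [ 0   -24     24   -24   3 ]
  [ 0     2     -2     2   0 ]
r2 ← -1/2·r2
  [ 1  44/3  -49/3  47/3  -1 ]
  [ 0     1     -1     1   0 ]
  [ 0   -24     24   -24   3 ]
  [ 0     2     -2     2   0 ]
r3 ← r3 + 24·r2
  [ 1  44/3  -49/3  47/3  -1 ]
  [ 0     1     -1     1   0 ]
  [ 0     0      0     0   3 ]
  [ 0     2     -2     2   0 ]
r4 ← r4 − 2·r2
  [ 1  44/3  -49/3  47/3  -1 ]
  [ 0     1     -1     1   0 ]
  [ 0     0      0     0   3 ]
  [ 0     0      0     0   0 ]
r3 ← 1/3·r3
  [ 1  44/3  -49/3  47/3  -1 ]
  [ 0     1     -1     1   0 ]
  [ 0     0      0     0   1 ]
  [ 0     0      0     0   0 ]
r1 ← r1 + r3
  [ 1  44/3  -49/3  47/3  0 ]
  [ 0     1     -1     1  0 ]
  [ 0     0      0     0  1 ]
  [ 0     0      0     0  0 ]
r1 ← r1 − 44/3·r2
  [ 1  0  -5/3  1  0 ]
  [ 0  1    -1  1  0 ]
  [ 0  0     0  0  1 ]
  [ 0  0     0  0  0 ]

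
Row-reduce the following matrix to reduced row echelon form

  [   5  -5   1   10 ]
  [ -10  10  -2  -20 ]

[[1, -1, 1/5, 2], [0, 0, 0, 0]]

R1 -> 1/5·R1
  [   1  -1  1/5    2 ]
  [ -10  10   -2  -20 ]
R2 -> R2 + 10·R1
  [ 1  -1  1/5  2 ]
  [ 0   0    0  0 ]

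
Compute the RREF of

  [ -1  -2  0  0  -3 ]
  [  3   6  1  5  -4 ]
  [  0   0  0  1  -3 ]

[[1, 2, 0, 0, 3], [0, 0, 1, 0, 2], [0, 0, 0, 1, -3]]

r1 → -1·r1
  [ 1  2  0  0   3 ]
  [ 3  6  1  5  -4 ]
  [ 0  0  0  1  -3 ]
r2 → r2 − 3·r1
  [ 1  2  0  0    3 ]
  [ 0  0  1  5  -13 ]
  [ 0  0  0  1   -3 ]
r2 → r2 − 5·r3
  [ 1  2  0  0   3 ]
  [ 0  0  1  0   2 ]
  [ 0  0  0  1  -3 ]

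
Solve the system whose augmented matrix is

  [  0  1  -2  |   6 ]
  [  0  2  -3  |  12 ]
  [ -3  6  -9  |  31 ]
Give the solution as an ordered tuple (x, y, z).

R1 <-> R3
R1 ← -1/3·R1
R2 ← 1/2·R2
R3 ← R3 − R2
R3 ← -2·R3
R2 ← R2 + 3/2·R3
R1 ← R1 − 3·R3
R1 ← R1 + 2·R2
Reading off the last column: x = 5/3, y = 6, z = 0.

(5/3, 6, 0)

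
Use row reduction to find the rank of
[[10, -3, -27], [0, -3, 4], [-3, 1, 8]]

ρ1 → 1/10·ρ1
  [  1  -3/10  -27/10 ]
  [  0     -3       4 ]
  [ -3      1       8 ]
ρ3 → ρ3 + 3·ρ1
  [ 1  -3/10  -27/10 ]
  [ 0     -3       4 ]
  [ 0   1/10   -1/10 ]
ρ2 → -1/3·ρ2
  [ 1  -3/10  -27/10 ]
  [ 0      1    -4/3 ]
  [ 0   1/10   -1/10 ]
ρ3 → ρ3 − 1/10·ρ2
  [ 1  -3/10  -27/10 ]
  [ 0      1    -4/3 ]
  [ 0      0    1/30 ]
ρ3 → 30·ρ3
  [ 1  -3/10  -27/10 ]
  [ 0      1    -4/3 ]
  [ 0      0       1 ]
ρ2 → ρ2 + 4/3·ρ3
  [ 1  -3/10  -27/10 ]
  [ 0      1       0 ]
  [ 0      0       1 ]
ρ1 → ρ1 + 27/10·ρ3
  [ 1  -3/10  0 ]
  [ 0      1  0 ]
  [ 0      0  1 ]
ρ1 → ρ1 + 3/10·ρ2
  [ 1  0  0 ]
  [ 0  1  0 ]
  [ 0  0  1 ]
The reduced form has 3 nonzero rows.

rank = 3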